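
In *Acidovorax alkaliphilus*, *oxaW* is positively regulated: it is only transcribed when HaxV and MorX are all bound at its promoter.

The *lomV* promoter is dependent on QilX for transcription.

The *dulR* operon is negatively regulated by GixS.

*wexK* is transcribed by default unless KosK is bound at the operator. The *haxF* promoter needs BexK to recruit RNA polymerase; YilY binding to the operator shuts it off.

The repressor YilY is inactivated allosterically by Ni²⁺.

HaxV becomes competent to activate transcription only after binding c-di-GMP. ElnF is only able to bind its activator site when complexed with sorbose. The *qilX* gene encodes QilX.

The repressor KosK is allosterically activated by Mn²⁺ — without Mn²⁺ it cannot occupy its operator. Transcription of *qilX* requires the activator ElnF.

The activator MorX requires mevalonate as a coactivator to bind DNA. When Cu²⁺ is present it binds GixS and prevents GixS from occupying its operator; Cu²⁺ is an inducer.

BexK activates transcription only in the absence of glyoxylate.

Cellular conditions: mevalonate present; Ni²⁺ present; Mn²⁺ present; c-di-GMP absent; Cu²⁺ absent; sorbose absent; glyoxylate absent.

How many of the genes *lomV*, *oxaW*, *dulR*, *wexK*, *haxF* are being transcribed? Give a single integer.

1

Sorbose is absent, so ElnF is inactive.
Required activator ElnF is absent, so *qilX* is not transcribed.
So QilX is not produced.
Required activator QilX is absent, so *lomV* is not transcribed.
→ *lomV* is OFF.
c-di-GMP is absent, so HaxV is inactive.
Mevalonate is present, so MorX is active.
Required activator HaxV is absent, so *oxaW* is not transcribed.
→ *oxaW* is OFF.
Cu²⁺ is absent, so GixS is active.
With repressor GixS bound, *dulR* is not transcribed.
→ *dulR* is OFF.
Mn²⁺ is present, so KosK is active.
With repressor KosK bound, *wexK* is not transcribed.
→ *wexK* is OFF.
Glyoxylate is absent, so BexK is active.
Ni²⁺ is present, so YilY is inactive.
No repressor is bound and BexK is active, so *haxF* is transcribed.
→ *haxF* is ON.
1 of the 5 genes is transcribed.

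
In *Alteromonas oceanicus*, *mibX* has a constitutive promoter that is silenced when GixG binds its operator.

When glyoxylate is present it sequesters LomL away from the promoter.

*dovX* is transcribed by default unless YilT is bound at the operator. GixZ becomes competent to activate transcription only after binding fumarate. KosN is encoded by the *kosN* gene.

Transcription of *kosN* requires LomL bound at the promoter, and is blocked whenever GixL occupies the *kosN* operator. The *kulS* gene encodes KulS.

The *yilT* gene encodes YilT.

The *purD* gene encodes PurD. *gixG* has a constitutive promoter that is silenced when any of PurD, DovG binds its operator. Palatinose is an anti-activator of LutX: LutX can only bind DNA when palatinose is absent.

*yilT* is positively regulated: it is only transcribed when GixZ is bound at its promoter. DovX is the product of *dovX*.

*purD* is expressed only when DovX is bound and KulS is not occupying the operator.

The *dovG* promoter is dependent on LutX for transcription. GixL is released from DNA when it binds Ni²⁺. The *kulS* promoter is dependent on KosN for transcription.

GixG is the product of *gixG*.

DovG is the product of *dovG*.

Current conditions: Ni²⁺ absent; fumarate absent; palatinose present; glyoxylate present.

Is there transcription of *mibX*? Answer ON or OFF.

ON

Glyoxylate is present, so LomL is inactive.
Ni²⁺ is absent, so GixL is active.
With repressor GixL bound, *kosN* is not transcribed.
So KosN is not produced.
Required activator KosN is absent, so *kulS* is not transcribed.
So KulS is not produced.
Fumarate is absent, so GixZ is inactive.
Required activator GixZ is absent, so *yilT* is not transcribed.
So YilT is not produced.
With no repressor bound, *dovX* is transcribed.
So DovX is produced and active.
No repressor is bound and DovX is active, so *purD* is transcribed.
So PurD is produced and active.
Palatinose is present, so LutX is inactive.
Required activator LutX is absent, so *dovG* is not transcribed.
So DovG is not produced.
With repressor PurD bound, *gixG* is not transcribed.
So GixG is not produced.
With no repressor bound, *mibX* is transcribed.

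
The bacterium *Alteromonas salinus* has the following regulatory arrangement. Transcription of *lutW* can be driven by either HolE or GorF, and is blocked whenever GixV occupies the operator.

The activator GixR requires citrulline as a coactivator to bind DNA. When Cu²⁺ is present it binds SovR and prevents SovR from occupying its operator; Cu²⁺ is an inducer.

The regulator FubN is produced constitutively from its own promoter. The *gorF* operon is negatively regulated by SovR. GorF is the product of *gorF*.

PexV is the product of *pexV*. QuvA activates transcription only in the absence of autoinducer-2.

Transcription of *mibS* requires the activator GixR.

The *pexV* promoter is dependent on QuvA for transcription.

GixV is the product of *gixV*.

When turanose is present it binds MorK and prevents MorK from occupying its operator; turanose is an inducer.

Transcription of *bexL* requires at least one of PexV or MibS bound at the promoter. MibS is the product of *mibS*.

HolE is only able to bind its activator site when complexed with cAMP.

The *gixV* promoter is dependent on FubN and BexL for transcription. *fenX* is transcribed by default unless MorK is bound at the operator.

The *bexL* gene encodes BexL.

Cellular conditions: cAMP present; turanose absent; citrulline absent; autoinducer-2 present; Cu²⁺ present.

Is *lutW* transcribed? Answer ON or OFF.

ON

cAMP is present, so HolE is active.
Cu²⁺ is present, so SovR is inactive.
With no repressor bound, *gorF* is transcribed.
So GorF is produced and active.
FubN is produced constitutively and is active.
Autoinducer-2 is present, so QuvA is inactive.
Required activator QuvA is absent, so *pexV* is not transcribed.
So PexV is not produced.
Citrulline is absent, so GixR is inactive.
Required activator GixR is absent, so *mibS* is not transcribed.
So MibS is not produced.
No activator is available at the *bexL* promoter, so *bexL* is not transcribed.
So BexL is not produced.
Required activator BexL is absent, so *gixV* is not transcribed.
So GixV is not produced.
Activator HolE is present, so *lutW* is transcribed.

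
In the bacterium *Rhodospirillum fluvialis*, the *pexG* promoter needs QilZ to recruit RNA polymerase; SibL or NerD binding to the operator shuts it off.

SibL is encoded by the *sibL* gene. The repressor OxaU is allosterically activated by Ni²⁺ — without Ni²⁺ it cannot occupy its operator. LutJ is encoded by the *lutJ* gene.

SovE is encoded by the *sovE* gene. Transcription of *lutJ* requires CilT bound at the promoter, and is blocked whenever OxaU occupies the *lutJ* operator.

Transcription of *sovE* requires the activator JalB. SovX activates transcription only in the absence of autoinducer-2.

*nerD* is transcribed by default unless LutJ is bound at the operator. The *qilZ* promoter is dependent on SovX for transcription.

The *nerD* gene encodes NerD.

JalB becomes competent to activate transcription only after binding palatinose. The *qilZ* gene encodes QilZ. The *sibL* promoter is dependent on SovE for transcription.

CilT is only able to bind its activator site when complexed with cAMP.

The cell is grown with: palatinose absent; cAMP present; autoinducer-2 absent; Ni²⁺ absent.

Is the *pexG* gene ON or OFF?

ON

Palatinose is absent, so JalB is inactive.
Required activator JalB is absent, so *sovE* is not transcribed.
So SovE is not produced.
Required activator SovE is absent, so *sibL* is not transcribed.
So SibL is not produced.
Autoinducer-2 is absent, so SovX is active.
No repressor is bound and SovX is active, so *qilZ* is transcribed.
So QilZ is produced and active.
Ni²⁺ is absent, so OxaU is inactive.
cAMP is present, so CilT is active.
No repressor is bound and CilT is active, so *lutJ* is transcribed.
So LutJ is produced and active.
With repressor LutJ bound, *nerD* is not transcribed.
So NerD is not produced.
No repressor is bound and QilZ is active, so *pexG* is transcribed.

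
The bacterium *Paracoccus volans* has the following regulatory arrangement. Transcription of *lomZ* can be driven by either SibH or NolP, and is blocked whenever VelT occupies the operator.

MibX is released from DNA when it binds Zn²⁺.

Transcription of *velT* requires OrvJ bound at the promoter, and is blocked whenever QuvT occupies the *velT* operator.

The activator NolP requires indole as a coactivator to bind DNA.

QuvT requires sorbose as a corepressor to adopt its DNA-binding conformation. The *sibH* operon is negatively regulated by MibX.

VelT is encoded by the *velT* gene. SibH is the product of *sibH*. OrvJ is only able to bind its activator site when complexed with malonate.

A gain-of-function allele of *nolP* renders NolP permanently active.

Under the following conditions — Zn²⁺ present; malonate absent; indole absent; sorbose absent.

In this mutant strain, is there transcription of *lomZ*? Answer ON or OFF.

Zn²⁺ is present, so MibX is inactive.
With no repressor bound, *sibH* is transcribed.
So SibH is produced and active.
NolP is constitutively active in this strain.
Sorbose is absent, so QuvT is inactive.
Malonate is absent, so OrvJ is inactive.
Required activator OrvJ is absent, so *velT* is not transcribed.
So VelT is not produced.
Activator SibH is present, so *lomZ* is transcribed.

ON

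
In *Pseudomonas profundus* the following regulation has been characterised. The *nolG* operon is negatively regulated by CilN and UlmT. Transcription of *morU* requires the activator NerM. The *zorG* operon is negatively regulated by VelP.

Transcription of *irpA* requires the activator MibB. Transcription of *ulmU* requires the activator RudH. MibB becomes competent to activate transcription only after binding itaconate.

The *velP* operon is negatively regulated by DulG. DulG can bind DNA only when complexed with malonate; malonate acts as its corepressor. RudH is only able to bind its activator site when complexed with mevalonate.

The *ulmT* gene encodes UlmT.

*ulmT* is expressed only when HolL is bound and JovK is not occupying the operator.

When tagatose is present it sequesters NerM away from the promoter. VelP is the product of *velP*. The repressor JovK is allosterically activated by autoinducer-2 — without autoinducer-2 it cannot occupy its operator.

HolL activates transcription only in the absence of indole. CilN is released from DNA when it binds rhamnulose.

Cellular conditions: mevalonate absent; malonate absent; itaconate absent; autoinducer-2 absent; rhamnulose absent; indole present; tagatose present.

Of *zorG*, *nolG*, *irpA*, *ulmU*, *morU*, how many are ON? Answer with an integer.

0

Malonate is absent, so DulG is inactive.
With no repressor bound, *velP* is transcribed.
So VelP is produced and active.
With repressor VelP bound, *zorG* is not transcribed.
→ *zorG* is OFF.
Rhamnulose is absent, so CilN is active.
Indole is present, so HolL is inactive.
Autoinducer-2 is absent, so JovK is inactive.
Required activator HolL is absent, so *ulmT* is not transcribed.
So UlmT is not produced.
With repressor CilN bound, *nolG* is not transcribed.
→ *nolG* is OFF.
Itaconate is absent, so MibB is inactive.
Required activator MibB is absent, so *irpA* is not transcribed.
→ *irpA* is OFF.
Mevalonate is absent, so RudH is inactive.
Required activator RudH is absent, so *ulmU* is not transcribed.
→ *ulmU* is OFF.
Tagatose is present, so NerM is inactive.
Required activator NerM is absent, so *morU* is not transcribed.
→ *morU* is OFF.
0 of the 5 genes are transcribed.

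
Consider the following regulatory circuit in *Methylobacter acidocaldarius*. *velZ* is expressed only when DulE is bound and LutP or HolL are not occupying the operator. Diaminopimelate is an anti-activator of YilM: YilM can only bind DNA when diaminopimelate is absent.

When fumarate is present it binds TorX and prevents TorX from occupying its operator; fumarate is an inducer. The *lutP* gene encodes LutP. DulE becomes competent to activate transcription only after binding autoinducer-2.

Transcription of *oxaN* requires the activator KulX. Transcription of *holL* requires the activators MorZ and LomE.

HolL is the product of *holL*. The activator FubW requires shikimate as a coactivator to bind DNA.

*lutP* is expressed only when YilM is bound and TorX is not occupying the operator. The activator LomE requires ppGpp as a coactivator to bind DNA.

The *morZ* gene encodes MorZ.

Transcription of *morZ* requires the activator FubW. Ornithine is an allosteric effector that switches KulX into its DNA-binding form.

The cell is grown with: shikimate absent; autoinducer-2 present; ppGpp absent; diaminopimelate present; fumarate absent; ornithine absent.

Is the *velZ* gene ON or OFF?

Fumarate is absent, so TorX is active.
Diaminopimelate is present, so YilM is inactive.
With repressor TorX bound, *lutP* is not transcribed.
So LutP is not produced.
Autoinducer-2 is present, so DulE is active.
Shikimate is absent, so FubW is inactive.
Required activator FubW is absent, so *morZ* is not transcribed.
So MorZ is not produced.
ppGpp is absent, so LomE is inactive.
Required activator MorZ is absent, so *holL* is not transcribed.
So HolL is not produced.
No repressor is bound and DulE is active, so *velZ* is transcribed.

ON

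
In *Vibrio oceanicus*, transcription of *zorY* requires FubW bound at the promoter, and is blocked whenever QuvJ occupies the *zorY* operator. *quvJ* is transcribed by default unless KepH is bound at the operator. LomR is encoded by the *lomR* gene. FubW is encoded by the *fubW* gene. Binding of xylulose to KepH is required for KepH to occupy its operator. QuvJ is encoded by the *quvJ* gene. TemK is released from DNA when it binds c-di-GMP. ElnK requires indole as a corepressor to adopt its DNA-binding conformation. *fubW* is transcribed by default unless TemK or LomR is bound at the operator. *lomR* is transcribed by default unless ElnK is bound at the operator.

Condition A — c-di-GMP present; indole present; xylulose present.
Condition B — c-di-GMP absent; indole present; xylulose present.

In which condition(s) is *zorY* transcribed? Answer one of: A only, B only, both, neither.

Condition A:
c-di-GMP is present, so TemK is inactive.
Indole is present, so ElnK is active.
With repressor ElnK bound, *lomR* is not transcribed.
So LomR is not produced.
With no repressor bound, *fubW* is transcribed.
So FubW is produced and active.
Xylulose is present, so KepH is active.
With repressor KepH bound, *quvJ* is not transcribed.
So QuvJ is not produced.
No repressor is bound and FubW is active, so *zorY* is transcribed.
→ *zorY* is ON in A.
Condition B:
c-di-GMP is absent, so TemK is active.
Indole is present, so ElnK is active.
With repressor ElnK bound, *lomR* is not transcribed.
So LomR is not produced.
With repressor TemK bound, *fubW* is not transcribed.
So FubW is not produced.
Xylulose is present, so KepH is active.
With repressor KepH bound, *quvJ* is not transcribed.
So QuvJ is not produced.
Required activator FubW is absent, so *zorY* is not transcribed.
→ *zorY* is OFF in B.

A only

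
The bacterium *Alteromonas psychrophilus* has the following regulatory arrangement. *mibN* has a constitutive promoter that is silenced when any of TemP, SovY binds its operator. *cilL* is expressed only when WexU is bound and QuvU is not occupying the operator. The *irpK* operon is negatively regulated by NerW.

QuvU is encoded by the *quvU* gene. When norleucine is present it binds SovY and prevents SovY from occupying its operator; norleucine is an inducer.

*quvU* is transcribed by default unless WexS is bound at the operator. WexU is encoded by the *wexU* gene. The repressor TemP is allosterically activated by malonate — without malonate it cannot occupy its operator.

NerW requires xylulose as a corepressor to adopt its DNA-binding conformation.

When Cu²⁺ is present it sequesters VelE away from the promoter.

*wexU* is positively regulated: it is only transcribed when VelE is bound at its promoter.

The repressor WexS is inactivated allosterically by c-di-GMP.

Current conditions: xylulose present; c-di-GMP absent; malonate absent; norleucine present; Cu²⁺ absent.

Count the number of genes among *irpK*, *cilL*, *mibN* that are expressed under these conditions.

Xylulose is present, so NerW is active.
With repressor NerW bound, *irpK* is not transcribed.
→ *irpK* is OFF.
Cu²⁺ is absent, so VelE is active.
No repressor is bound and VelE is active, so *wexU* is transcribed.
So WexU is produced and active.
c-di-GMP is absent, so WexS is active.
With repressor WexS bound, *quvU* is not transcribed.
So QuvU is not produced.
No repressor is bound and WexU is active, so *cilL* is transcribed.
→ *cilL* is ON.
Malonate is absent, so TemP is inactive.
Norleucine is present, so SovY is inactive.
With no repressor bound, *mibN* is transcribed.
→ *mibN* is ON.
2 of the 3 genes are transcribed.

2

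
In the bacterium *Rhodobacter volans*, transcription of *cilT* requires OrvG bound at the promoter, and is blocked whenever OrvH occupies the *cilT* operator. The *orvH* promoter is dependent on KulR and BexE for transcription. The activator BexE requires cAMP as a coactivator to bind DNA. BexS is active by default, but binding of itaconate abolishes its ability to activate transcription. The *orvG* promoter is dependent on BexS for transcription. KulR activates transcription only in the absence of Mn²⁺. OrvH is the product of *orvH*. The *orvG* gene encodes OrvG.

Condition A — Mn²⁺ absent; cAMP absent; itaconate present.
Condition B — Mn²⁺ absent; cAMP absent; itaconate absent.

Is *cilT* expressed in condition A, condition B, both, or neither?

B only

Condition A:
Mn²⁺ is absent, so KulR is active.
cAMP is absent, so BexE is inactive.
Required activator BexE is absent, so *orvH* is not transcribed.
So OrvH is not produced.
Itaconate is present, so BexS is inactive.
Required activator BexS is absent, so *orvG* is not transcribed.
So OrvG is not produced.
Required activator OrvG is absent, so *cilT* is not transcribed.
→ *cilT* is OFF in A.
Condition B:
Mn²⁺ is absent, so KulR is active.
cAMP is absent, so BexE is inactive.
Required activator BexE is absent, so *orvH* is not transcribed.
So OrvH is not produced.
Itaconate is absent, so BexS is active.
No repressor is bound and BexS is active, so *orvG* is transcribed.
So OrvG is produced and active.
No repressor is bound and OrvG is active, so *cilT* is transcribed.
→ *cilT* is ON in B.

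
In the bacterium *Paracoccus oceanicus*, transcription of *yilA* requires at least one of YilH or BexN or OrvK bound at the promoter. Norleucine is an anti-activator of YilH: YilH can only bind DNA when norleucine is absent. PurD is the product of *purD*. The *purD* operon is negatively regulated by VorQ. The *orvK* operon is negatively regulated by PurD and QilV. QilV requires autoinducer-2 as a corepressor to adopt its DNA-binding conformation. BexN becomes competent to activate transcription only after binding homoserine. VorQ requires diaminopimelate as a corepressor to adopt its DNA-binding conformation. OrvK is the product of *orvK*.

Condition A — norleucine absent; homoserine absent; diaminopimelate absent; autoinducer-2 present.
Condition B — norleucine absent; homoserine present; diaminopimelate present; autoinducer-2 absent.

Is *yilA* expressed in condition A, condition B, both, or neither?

Condition A:
Norleucine is absent, so YilH is active.
Homoserine is absent, so BexN is inactive.
Diaminopimelate is absent, so VorQ is inactive.
With no repressor bound, *purD* is transcribed.
So PurD is produced and active.
Autoinducer-2 is present, so QilV is active.
With repressor PurD bound, *orvK* is not transcribed.
So OrvK is not produced.
Activator YilH is present, so *yilA* is transcribed.
→ *yilA* is ON in A.
Condition B:
Norleucine is absent, so YilH is active.
Homoserine is present, so BexN is active.
Diaminopimelate is present, so VorQ is active.
With repressor VorQ bound, *purD* is not transcribed.
So PurD is not produced.
Autoinducer-2 is absent, so QilV is inactive.
With no repressor bound, *orvK* is transcribed.
So OrvK is produced and active.
Activator YilH is present, so *yilA* is transcribed.
→ *yilA* is ON in B.

both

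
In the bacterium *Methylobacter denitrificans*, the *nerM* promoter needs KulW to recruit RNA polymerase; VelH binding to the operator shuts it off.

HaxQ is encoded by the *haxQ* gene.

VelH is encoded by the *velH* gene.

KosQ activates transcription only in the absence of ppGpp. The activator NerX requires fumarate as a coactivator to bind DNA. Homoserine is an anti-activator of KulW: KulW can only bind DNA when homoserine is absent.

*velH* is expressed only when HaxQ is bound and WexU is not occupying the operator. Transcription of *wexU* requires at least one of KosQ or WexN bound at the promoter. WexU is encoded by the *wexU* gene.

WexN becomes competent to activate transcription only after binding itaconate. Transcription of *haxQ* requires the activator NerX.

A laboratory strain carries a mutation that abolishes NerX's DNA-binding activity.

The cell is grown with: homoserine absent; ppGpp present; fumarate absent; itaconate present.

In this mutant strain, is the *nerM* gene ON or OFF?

ON

NerX is non-functional in this strain, so it has no effect.
Required activator NerX is absent, so *haxQ* is not transcribed.
So HaxQ is not produced.
ppGpp is present, so KosQ is inactive.
Itaconate is present, so WexN is active.
Activator WexN is present, so *wexU* is transcribed.
So WexU is produced and active.
With repressor WexU bound, *velH* is not transcribed.
So VelH is not produced.
Homoserine is absent, so KulW is active.
No repressor is bound and KulW is active, so *nerM* is transcribed.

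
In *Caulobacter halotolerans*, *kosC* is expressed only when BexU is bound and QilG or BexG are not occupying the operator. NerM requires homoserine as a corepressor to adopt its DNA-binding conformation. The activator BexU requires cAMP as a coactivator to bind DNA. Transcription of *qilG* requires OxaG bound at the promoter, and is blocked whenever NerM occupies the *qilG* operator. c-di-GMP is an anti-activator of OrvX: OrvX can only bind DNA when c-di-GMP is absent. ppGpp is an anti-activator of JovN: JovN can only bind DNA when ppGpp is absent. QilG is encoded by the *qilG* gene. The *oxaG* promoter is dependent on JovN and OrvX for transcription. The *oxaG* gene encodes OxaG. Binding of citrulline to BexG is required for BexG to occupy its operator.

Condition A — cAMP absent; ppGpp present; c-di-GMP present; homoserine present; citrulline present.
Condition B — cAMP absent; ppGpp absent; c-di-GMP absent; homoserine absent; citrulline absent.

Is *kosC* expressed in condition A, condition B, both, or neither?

Condition A:
cAMP is absent, so BexU is inactive.
ppGpp is present, so JovN is inactive.
c-di-GMP is present, so OrvX is inactive.
Required activator JovN is absent, so *oxaG* is not transcribed.
So OxaG is not produced.
Homoserine is present, so NerM is active.
With repressor NerM bound, *qilG* is not transcribed.
So QilG is not produced.
Citrulline is present, so BexG is active.
With repressor BexG bound, *kosC* is not transcribed.
→ *kosC* is OFF in A.
Condition B:
cAMP is absent, so BexU is inactive.
ppGpp is absent, so JovN is active.
c-di-GMP is absent, so OrvX is active.
No repressor is bound and JovN and OrvX are active, so *oxaG* is transcribed.
So OxaG is produced and active.
Homoserine is absent, so NerM is inactive.
No repressor is bound and OxaG is active, so *qilG* is transcribed.
So QilG is produced and active.
Citrulline is absent, so BexG is inactive.
With repressor QilG bound, *kosC* is not transcribed.
→ *kosC* is OFF in B.

neither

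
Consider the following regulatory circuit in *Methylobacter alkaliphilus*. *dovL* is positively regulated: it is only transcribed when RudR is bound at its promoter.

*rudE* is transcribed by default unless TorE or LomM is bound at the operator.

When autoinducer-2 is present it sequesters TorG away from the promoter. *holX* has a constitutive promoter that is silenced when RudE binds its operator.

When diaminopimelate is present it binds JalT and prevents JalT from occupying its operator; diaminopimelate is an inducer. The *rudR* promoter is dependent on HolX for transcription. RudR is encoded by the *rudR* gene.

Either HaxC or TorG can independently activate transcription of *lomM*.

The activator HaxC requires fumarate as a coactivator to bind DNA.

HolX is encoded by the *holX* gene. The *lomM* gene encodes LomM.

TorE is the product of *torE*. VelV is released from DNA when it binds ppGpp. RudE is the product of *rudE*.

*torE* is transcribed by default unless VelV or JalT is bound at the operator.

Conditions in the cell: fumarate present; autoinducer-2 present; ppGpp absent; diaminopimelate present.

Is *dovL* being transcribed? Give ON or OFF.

ppGpp is absent, so VelV is active.
Diaminopimelate is present, so JalT is inactive.
With repressor VelV bound, *torE* is not transcribed.
So TorE is not produced.
Fumarate is present, so HaxC is active.
Autoinducer-2 is present, so TorG is inactive.
Activator HaxC is present, so *lomM* is transcribed.
So LomM is produced and active.
With repressor LomM bound, *rudE* is not transcribed.
So RudE is not produced.
With no repressor bound, *holX* is transcribed.
So HolX is produced and active.
No repressor is bound and HolX is active, so *rudR* is transcribed.
So RudR is produced and active.
No repressor is bound and RudR is active, so *dovL* is transcribed.

ON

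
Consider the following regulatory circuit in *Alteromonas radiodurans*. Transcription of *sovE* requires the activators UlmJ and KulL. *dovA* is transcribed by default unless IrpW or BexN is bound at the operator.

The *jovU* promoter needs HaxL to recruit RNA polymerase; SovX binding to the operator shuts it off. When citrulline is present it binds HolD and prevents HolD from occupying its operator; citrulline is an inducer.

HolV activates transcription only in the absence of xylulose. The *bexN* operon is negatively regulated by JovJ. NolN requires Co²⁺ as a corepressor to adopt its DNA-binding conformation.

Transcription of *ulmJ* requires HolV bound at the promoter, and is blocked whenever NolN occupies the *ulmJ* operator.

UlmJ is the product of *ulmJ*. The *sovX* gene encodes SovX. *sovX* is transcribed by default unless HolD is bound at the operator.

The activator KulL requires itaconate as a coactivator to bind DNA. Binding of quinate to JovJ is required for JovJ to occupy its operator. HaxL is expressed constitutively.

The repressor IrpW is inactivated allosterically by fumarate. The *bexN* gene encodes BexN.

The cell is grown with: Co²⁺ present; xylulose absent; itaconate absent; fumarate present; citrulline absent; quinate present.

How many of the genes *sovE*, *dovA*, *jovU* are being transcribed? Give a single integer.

2

Co²⁺ is present, so NolN is active.
Xylulose is absent, so HolV is active.
With repressor NolN bound, *ulmJ* is not transcribed.
So UlmJ is not produced.
Itaconate is absent, so KulL is inactive.
Required activator UlmJ is absent, so *sovE* is not transcribed.
→ *sovE* is OFF.
Fumarate is present, so IrpW is inactive.
Quinate is present, so JovJ is active.
With repressor JovJ bound, *bexN* is not transcribed.
So BexN is not produced.
With no repressor bound, *dovA* is transcribed.
→ *dovA* is ON.
Citrulline is absent, so HolD is active.
With repressor HolD bound, *sovX* is not transcribed.
So SovX is not produced.
HaxL is produced constitutively and is active.
No repressor is bound and HaxL is active, so *jovU* is transcribed.
→ *jovU* is ON.
2 of the 3 genes are transcribed.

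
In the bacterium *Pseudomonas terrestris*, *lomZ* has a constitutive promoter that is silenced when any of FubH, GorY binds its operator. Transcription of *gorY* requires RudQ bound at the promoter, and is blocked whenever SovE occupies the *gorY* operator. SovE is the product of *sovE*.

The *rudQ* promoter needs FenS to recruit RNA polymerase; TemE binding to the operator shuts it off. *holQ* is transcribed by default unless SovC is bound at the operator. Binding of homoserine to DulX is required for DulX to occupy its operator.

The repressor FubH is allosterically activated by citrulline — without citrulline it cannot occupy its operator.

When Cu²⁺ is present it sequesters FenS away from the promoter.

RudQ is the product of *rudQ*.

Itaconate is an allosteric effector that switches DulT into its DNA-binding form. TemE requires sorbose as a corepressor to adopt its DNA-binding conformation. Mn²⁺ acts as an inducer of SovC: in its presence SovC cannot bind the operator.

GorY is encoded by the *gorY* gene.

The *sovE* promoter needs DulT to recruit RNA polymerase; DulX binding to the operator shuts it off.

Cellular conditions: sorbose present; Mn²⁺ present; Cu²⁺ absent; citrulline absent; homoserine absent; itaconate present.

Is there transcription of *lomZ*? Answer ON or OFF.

Citrulline is absent, so FubH is inactive.
Homoserine is absent, so DulX is inactive.
Itaconate is present, so DulT is active.
No repressor is bound and DulT is active, so *sovE* is transcribed.
So SovE is produced and active.
Sorbose is present, so TemE is active.
Cu²⁺ is absent, so FenS is active.
With repressor TemE bound, *rudQ* is not transcribed.
So RudQ is not produced.
With repressor SovE bound, *gorY* is not transcribed.
So GorY is not produced.
With no repressor bound, *lomZ* is transcribed.

ON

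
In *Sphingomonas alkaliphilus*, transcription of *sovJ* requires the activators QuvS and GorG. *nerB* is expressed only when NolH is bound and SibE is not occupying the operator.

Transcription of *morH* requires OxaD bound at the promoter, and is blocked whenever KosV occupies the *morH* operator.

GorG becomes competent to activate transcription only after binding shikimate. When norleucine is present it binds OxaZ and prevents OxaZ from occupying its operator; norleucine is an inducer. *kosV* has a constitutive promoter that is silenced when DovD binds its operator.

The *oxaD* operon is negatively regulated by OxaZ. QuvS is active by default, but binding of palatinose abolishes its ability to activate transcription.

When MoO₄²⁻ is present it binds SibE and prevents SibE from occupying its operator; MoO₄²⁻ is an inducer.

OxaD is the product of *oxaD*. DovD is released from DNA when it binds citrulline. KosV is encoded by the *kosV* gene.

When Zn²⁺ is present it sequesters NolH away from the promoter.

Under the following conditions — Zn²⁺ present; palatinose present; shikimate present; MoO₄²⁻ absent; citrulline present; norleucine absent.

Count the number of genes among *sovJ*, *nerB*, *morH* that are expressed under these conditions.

0

Palatinose is present, so QuvS is inactive.
Shikimate is present, so GorG is active.
Required activator QuvS is absent, so *sovJ* is not transcribed.
→ *sovJ* is OFF.
Zn²⁺ is present, so NolH is inactive.
MoO₄²⁻ is absent, so SibE is active.
With repressor SibE bound, *nerB* is not transcribed.
→ *nerB* is OFF.
Norleucine is absent, so OxaZ is active.
With repressor OxaZ bound, *oxaD* is not transcribed.
So OxaD is not produced.
Citrulline is present, so DovD is inactive.
With no repressor bound, *kosV* is transcribed.
So KosV is produced and active.
With repressor KosV bound, *morH* is not transcribed.
→ *morH* is OFF.
0 of the 3 genes are transcribed.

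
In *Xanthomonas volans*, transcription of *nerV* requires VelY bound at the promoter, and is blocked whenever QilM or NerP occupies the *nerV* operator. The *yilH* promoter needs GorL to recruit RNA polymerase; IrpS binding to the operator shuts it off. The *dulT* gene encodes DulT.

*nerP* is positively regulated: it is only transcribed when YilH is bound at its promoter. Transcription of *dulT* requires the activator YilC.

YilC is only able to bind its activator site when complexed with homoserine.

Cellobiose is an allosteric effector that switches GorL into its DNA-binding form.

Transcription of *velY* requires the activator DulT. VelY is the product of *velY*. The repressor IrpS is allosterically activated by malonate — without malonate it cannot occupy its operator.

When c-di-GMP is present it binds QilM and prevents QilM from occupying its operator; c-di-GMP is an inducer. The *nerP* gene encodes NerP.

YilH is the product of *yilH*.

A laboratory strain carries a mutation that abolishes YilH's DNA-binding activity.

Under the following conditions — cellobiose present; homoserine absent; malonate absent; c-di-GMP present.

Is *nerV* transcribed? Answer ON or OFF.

OFF

c-di-GMP is present, so QilM is inactive.
Homoserine is absent, so YilC is inactive.
Required activator YilC is absent, so *dulT* is not transcribed.
So DulT is not produced.
Required activator DulT is absent, so *velY* is not transcribed.
So VelY is not produced.
YilH is non-functional in this strain, so it has no effect.
Required activator YilH is absent, so *nerP* is not transcribed.
So NerP is not produced.
Required activator VelY is absent, so *nerV* is not transcribed.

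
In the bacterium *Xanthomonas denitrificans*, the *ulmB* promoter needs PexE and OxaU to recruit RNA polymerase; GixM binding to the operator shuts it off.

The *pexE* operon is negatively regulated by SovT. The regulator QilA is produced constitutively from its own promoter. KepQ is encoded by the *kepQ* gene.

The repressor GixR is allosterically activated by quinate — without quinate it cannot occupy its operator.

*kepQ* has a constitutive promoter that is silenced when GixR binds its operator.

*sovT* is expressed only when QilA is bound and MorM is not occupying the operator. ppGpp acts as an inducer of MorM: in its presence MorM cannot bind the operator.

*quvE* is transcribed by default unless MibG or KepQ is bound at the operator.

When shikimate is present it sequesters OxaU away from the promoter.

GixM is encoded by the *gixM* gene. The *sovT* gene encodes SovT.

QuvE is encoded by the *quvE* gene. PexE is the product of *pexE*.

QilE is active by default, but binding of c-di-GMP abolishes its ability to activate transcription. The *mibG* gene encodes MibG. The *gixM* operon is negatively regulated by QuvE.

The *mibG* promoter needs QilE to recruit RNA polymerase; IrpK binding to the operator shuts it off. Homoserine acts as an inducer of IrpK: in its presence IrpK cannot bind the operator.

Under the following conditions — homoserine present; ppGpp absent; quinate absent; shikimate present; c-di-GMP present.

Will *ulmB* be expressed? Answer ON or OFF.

OFF

ppGpp is absent, so MorM is active.
QilA is produced constitutively and is active.
With repressor MorM bound, *sovT* is not transcribed.
So SovT is not produced.
With no repressor bound, *pexE* is transcribed.
So PexE is produced and active.
Shikimate is present, so OxaU is inactive.
Homoserine is present, so IrpK is inactive.
c-di-GMP is present, so QilE is inactive.
Required activator QilE is absent, so *mibG* is not transcribed.
So MibG is not produced.
Quinate is absent, so GixR is inactive.
With no repressor bound, *kepQ* is transcribed.
So KepQ is produced and active.
With repressor KepQ bound, *quvE* is not transcribed.
So QuvE is not produced.
With no repressor bound, *gixM* is transcribed.
So GixM is produced and active.
With repressor GixM bound, *ulmB* is not transcribed.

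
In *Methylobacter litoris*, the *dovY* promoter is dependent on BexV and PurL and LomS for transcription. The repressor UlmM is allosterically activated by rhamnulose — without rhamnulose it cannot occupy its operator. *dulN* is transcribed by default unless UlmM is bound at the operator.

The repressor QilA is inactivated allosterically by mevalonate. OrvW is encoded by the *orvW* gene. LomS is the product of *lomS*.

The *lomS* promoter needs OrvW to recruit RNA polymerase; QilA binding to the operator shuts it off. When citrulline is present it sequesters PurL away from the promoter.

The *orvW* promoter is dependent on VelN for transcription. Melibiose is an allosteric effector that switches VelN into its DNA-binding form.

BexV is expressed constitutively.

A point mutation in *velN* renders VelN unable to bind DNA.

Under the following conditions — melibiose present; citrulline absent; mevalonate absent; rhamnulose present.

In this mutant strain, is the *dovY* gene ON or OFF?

OFF

BexV is produced constitutively and is active.
Citrulline is absent, so PurL is active.
Mevalonate is absent, so QilA is active.
VelN is non-functional in this strain, so it has no effect.
Required activator VelN is absent, so *orvW* is not transcribed.
So OrvW is not produced.
With repressor QilA bound, *lomS* is not transcribed.
So LomS is not produced.
Required activator LomS is absent, so *dovY* is not transcribed.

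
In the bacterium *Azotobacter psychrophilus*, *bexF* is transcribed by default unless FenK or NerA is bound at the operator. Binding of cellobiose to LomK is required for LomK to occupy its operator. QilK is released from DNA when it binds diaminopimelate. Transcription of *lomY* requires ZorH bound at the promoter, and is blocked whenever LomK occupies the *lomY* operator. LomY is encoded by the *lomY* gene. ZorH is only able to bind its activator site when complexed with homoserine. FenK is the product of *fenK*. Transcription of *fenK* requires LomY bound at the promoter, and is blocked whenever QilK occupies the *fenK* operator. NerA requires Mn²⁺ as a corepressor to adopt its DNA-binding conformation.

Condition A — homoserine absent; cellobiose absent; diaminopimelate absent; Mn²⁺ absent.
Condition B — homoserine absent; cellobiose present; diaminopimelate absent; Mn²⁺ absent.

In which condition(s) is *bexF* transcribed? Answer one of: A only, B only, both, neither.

Condition A:
Homoserine is absent, so ZorH is inactive.
Cellobiose is absent, so LomK is inactive.
Required activator ZorH is absent, so *lomY* is not transcribed.
So LomY is not produced.
Diaminopimelate is absent, so QilK is active.
With repressor QilK bound, *fenK* is not transcribed.
So FenK is not produced.
Mn²⁺ is absent, so NerA is inactive.
With no repressor bound, *bexF* is transcribed.
→ *bexF* is ON in A.
Condition B:
Homoserine is absent, so ZorH is inactive.
Cellobiose is present, so LomK is active.
With repressor LomK bound, *lomY* is not transcribed.
So LomY is not produced.
Diaminopimelate is absent, so QilK is active.
With repressor QilK bound, *fenK* is not transcribed.
So FenK is not produced.
Mn²⁺ is absent, so NerA is inactive.
With no repressor bound, *bexF* is transcribed.
→ *bexF* is ON in B.

both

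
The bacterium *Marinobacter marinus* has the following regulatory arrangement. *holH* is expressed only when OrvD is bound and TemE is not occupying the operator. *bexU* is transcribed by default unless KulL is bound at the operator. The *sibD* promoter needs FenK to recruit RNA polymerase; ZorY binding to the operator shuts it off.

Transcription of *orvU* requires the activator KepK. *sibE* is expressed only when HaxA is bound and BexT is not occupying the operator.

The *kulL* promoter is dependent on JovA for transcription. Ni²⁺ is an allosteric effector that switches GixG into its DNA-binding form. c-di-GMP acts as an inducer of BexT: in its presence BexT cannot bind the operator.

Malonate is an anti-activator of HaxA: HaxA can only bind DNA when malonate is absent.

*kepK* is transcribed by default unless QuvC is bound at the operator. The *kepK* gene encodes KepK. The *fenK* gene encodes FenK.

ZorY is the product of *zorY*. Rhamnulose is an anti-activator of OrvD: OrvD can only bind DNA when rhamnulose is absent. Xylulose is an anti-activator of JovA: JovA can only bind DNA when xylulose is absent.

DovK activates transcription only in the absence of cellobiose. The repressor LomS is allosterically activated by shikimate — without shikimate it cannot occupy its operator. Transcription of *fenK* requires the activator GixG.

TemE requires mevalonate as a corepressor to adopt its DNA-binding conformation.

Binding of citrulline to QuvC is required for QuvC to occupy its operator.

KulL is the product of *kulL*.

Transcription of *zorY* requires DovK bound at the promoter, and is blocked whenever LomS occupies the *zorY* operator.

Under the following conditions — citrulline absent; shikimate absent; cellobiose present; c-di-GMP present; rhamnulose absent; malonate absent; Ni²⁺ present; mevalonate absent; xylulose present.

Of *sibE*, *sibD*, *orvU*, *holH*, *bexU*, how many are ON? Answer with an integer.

5

Malonate is absent, so HaxA is active.
c-di-GMP is present, so BexT is inactive.
No repressor is bound and HaxA is active, so *sibE* is transcribed.
→ *sibE* is ON.
Ni²⁺ is present, so GixG is active.
No repressor is bound and GixG is active, so *fenK* is transcribed.
So FenK is produced and active.
Cellobiose is present, so DovK is inactive.
Shikimate is absent, so LomS is inactive.
Required activator DovK is absent, so *zorY* is not transcribed.
So ZorY is not produced.
No repressor is bound and FenK is active, so *sibD* is transcribed.
→ *sibD* is ON.
Citrulline is absent, so QuvC is inactive.
With no repressor bound, *kepK* is transcribed.
So KepK is produced and active.
No repressor is bound and KepK is active, so *orvU* is transcribed.
→ *orvU* is ON.
Rhamnulose is absent, so OrvD is active.
Mevalonate is absent, so TemE is inactive.
No repressor is bound and OrvD is active, so *holH* is transcribed.
→ *holH* is ON.
Xylulose is present, so JovA is inactive.
Required activator JovA is absent, so *kulL* is not transcribed.
So KulL is not produced.
With no repressor bound, *bexU* is transcribed.
→ *bexU* is ON.
5 of the 5 genes are transcribed.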